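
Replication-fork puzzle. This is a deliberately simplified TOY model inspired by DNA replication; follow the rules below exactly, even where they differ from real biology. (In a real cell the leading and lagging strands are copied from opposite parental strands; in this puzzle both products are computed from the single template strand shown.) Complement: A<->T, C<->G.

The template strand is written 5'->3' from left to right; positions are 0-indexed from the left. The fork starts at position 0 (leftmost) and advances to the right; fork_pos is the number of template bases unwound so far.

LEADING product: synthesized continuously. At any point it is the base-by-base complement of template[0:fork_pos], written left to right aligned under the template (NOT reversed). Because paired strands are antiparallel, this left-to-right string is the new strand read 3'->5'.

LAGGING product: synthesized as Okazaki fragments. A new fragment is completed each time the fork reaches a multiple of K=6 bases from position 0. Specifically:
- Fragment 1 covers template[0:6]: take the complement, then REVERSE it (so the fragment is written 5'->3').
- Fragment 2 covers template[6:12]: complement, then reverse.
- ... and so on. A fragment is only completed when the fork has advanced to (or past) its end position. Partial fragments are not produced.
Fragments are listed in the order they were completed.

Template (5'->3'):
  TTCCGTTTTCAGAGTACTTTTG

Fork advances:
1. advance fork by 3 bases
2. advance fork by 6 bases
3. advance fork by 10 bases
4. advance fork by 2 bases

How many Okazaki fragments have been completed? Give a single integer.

Answer: 3

Derivation:
Step 1: advance 3 -> fork_pos = 0 + 3 = 3. Next multiple of 6 is 6 (not reached); still 0 fragment(s).
Step 2: advance 6 -> fork_pos = 3 + 6 = 9. Reached multiple(s) of 6: 6 -> fragment 1 completed (1 total).
Step 3: advance 10 -> fork_pos = 9 + 10 = 19. Reached multiple(s) of 6: 12, 18 -> fragments 2-3 completed (3 total).
Step 4: advance 2 -> fork_pos = 19 + 2 = 21. Next multiple of 6 is 24 (not reached); still 3 fragment(s).
Check: final fork_pos = 21; the multiples of 6 that are <= 21 are 6..18 -> 21 // 6 = 3 completed fragment(s).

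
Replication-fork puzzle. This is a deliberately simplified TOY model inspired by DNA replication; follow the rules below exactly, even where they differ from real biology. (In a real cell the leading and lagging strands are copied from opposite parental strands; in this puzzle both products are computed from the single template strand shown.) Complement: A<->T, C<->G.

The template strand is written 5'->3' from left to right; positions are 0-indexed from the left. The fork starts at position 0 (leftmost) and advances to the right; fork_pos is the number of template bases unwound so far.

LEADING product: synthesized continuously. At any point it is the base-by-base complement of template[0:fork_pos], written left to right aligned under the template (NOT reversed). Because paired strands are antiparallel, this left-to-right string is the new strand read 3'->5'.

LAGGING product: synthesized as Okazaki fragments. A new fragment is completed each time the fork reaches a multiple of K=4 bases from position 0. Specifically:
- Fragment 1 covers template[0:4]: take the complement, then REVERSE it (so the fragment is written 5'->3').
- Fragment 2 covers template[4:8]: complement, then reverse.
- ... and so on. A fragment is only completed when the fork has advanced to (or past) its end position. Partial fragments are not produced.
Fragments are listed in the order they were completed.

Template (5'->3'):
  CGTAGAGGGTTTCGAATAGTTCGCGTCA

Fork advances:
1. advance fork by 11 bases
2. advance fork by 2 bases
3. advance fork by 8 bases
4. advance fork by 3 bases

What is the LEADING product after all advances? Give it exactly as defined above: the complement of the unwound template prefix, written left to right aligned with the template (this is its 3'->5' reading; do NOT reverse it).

Step 1: advance 11 -> fork_pos = 0 + 11 = 11.
Step 2: advance 2 -> fork_pos = 11 + 2 = 13.
Step 3: advance 8 -> fork_pos = 13 + 8 = 21.
Step 4: advance 3 -> fork_pos = 21 + 3 = 24.
Unwound prefix: template[0:24] = CGTAGAGGGTTTCGAATAGTTCGC
Complement it base by base (A<->T, C<->G), keeping left-to-right order:
  [0:5] CGTAG -> GCATC
  [5:10] AGGGT -> TCCCA
  [10:15] TTCGA -> AAGCT
  [15:20] ATAGT -> TATCA
  [20:24] TCGC -> AGCG
Concatenate: GCATCTCCCAAAGCTTATCAAGCG (length 24; written aligned with the template, i.e. 3'->5').

Answer: GCATCTCCCAAAGCTTATCAAGCG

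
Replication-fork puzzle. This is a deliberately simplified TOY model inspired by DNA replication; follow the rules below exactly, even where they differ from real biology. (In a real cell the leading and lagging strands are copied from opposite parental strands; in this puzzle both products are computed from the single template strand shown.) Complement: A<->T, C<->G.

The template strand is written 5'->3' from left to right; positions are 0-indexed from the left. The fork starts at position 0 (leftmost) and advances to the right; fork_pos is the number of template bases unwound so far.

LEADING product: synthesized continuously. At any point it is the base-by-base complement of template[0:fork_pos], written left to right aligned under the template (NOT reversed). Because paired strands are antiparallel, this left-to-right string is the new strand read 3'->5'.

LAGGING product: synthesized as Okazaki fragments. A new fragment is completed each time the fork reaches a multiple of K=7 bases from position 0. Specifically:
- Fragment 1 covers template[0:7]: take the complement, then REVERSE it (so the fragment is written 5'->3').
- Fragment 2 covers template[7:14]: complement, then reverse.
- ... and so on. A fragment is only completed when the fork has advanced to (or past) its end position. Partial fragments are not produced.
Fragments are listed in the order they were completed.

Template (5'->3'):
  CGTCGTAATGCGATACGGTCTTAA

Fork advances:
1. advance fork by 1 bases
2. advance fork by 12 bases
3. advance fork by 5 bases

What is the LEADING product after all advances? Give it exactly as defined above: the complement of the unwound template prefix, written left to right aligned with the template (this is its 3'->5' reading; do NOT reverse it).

Step 1: advance 1 -> fork_pos = 0 + 1 = 1.
Step 2: advance 12 -> fork_pos = 1 + 12 = 13.
Step 3: advance 5 -> fork_pos = 13 + 5 = 18.
Unwound prefix: template[0:18] = CGTCGTAATGCGATACGG
Complement it base by base (A<->T, C<->G), keeping left-to-right order:
  [0:5] CGTCG -> GCAGC
  [5:10] TAATG -> ATTAC
  [10:15] CGATA -> GCTAT
  [15:18] CGG -> GCC
Concatenate: GCAGCATTACGCTATGCC (length 18; written aligned with the template, i.e. 3'->5').

Answer: GCAGCATTACGCTATGCC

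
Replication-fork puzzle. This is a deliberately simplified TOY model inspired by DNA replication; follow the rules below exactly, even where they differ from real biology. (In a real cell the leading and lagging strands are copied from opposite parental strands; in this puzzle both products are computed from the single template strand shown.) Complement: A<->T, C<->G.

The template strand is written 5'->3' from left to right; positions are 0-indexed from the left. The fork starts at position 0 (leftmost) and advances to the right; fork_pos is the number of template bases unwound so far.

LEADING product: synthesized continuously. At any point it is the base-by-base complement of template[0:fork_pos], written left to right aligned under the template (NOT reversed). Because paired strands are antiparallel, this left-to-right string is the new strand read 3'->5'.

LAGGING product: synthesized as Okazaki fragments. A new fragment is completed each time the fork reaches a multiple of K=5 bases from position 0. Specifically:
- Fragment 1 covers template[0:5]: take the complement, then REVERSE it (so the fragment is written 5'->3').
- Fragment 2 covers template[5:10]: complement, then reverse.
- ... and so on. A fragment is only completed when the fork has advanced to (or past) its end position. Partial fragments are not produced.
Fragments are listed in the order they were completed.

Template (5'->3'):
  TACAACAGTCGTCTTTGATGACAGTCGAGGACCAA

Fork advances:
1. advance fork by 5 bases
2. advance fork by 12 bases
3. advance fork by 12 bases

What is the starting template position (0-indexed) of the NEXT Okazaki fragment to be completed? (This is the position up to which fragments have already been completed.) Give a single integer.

Answer: 25

Derivation:
Step 1: advance 5 -> fork_pos = 0 + 5 = 5. Reached multiple(s) of 5: 5 -> fragment 1 completed (1 total).
Step 2: advance 12 -> fork_pos = 5 + 12 = 17. Reached multiple(s) of 5: 10, 15 -> fragments 2-3 completed (3 total).
Step 3: advance 12 -> fork_pos = 17 + 12 = 29. Reached multiple(s) of 5: 20, 25 -> fragments 4-5 completed (5 total).
5 fragment(s) completed, covering template[0:25] (5 x 5 = 25). The next fragment, fragment 6, covers template[25:30], so it starts at position 25.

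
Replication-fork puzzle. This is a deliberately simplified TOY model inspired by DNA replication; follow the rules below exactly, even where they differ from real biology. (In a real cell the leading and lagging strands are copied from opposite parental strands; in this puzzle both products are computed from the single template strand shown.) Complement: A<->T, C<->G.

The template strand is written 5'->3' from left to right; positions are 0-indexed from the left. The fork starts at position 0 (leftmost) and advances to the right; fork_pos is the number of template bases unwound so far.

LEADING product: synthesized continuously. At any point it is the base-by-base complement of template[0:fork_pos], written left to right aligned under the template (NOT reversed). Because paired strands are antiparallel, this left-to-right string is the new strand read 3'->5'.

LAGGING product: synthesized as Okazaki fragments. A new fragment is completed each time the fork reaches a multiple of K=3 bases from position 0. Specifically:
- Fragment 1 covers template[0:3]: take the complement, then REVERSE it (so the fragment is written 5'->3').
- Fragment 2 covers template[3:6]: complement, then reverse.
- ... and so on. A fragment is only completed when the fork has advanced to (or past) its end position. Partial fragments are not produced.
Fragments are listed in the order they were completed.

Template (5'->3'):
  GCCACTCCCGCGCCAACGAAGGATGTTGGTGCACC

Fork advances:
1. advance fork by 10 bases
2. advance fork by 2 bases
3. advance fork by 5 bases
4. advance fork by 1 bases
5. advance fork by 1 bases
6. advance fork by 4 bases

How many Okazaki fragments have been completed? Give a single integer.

Step 1: advance 10 -> fork_pos = 0 + 10 = 10. Reached multiple(s) of 3: 3, 6, 9 -> fragments 1-3 completed (3 total).
Step 2: advance 2 -> fork_pos = 10 + 2 = 12. Reached multiple(s) of 3: 12 -> fragment 4 completed (4 total).
Step 3: advance 5 -> fork_pos = 12 + 5 = 17. Reached multiple(s) of 3: 15 -> fragment 5 completed (5 total).
Step 4: advance 1 -> fork_pos = 17 + 1 = 18. Reached multiple(s) of 3: 18 -> fragment 6 completed (6 total).
Step 5: advance 1 -> fork_pos = 18 + 1 = 19. Next multiple of 3 is 21 (not reached); still 6 fragment(s).
Step 6: advance 4 -> fork_pos = 19 + 4 = 23. Reached multiple(s) of 3: 21 -> fragment 7 completed (7 total).
Check: final fork_pos = 23; the multiples of 3 that are <= 23 are 3..21 -> 23 // 3 = 7 completed fragment(s).

Answer: 7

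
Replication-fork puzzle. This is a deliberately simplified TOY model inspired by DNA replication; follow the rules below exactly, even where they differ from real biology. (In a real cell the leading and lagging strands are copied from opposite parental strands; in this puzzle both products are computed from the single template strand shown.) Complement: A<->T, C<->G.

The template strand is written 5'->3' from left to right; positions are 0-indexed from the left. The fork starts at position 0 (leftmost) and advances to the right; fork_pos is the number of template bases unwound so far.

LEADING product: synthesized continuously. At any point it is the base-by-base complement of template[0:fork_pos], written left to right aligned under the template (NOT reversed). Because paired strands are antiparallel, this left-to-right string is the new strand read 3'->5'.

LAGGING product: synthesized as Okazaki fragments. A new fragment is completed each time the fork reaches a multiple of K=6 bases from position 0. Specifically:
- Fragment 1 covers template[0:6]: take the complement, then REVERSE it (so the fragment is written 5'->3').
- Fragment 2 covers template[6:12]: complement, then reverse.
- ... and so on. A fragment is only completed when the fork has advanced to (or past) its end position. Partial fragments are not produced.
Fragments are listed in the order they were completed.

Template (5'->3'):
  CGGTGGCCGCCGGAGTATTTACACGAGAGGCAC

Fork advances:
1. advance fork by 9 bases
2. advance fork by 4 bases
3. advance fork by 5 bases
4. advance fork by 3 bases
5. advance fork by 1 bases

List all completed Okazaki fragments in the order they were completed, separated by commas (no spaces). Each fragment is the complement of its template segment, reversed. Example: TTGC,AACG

Step 1: advance 9 -> fork_pos = 0 + 9 = 9. Reached multiple(s) of 6: 6 -> fragment 1 completed (1 total).
Step 2: advance 4 -> fork_pos = 9 + 4 = 13. Reached multiple(s) of 6: 12 -> fragment 2 completed (2 total).
Step 3: advance 5 -> fork_pos = 13 + 5 = 18. Reached multiple(s) of 6: 18 -> fragment 3 completed (3 total).
Step 4: advance 3 -> fork_pos = 18 + 3 = 21. Next multiple of 6 is 24 (not reached); still 3 fragment(s).
Step 5: advance 1 -> fork_pos = 21 + 1 = 22. Next multiple of 6 is 24 (not reached); still 3 fragment(s).
Final fork_pos = 22, so 3 fragment(s) are complete. Build each: template segment -> complement -> reverse.
Fragment 1: template[0:6] = CGGTGG -> complement GCCACC -> reversed CCACCG
Fragment 2: template[6:12] = CCGCCG -> complement GGCGGC -> reversed CGGCGG
Fragment 3: template[12:18] = GAGTAT -> complement CTCATA -> reversed ATACTC

Answer: CCACCG,CGGCGG,ATACTC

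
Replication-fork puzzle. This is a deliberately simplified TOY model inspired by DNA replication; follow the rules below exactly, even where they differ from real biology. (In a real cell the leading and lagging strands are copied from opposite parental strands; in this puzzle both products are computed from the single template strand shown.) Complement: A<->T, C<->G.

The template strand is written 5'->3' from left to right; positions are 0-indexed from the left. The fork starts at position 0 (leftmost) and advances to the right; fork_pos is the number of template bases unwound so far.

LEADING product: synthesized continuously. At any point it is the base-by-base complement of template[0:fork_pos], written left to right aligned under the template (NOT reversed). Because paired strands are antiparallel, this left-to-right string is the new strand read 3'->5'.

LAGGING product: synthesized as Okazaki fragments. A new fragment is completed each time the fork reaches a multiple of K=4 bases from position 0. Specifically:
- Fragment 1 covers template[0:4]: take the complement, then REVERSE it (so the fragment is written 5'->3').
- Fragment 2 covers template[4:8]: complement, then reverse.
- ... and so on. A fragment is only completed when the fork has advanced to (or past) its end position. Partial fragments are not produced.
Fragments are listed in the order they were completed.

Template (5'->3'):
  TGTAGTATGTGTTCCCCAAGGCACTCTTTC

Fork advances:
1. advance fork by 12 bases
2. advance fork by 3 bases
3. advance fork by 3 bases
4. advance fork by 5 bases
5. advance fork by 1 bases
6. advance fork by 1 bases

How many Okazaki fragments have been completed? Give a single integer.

Step 1: advance 12 -> fork_pos = 0 + 12 = 12. Reached multiple(s) of 4: 4, 8, 12 -> fragments 1-3 completed (3 total).
Step 2: advance 3 -> fork_pos = 12 + 3 = 15. Next multiple of 4 is 16 (not reached); still 3 fragment(s).
Step 3: advance 3 -> fork_pos = 15 + 3 = 18. Reached multiple(s) of 4: 16 -> fragment 4 completed (4 total).
Step 4: advance 5 -> fork_pos = 18 + 5 = 23. Reached multiple(s) of 4: 20 -> fragment 5 completed (5 total).
Step 5: advance 1 -> fork_pos = 23 + 1 = 24. Reached multiple(s) of 4: 24 -> fragment 6 completed (6 total).
Step 6: advance 1 -> fork_pos = 24 + 1 = 25. Next multiple of 4 is 28 (not reached); still 6 fragment(s).
Check: final fork_pos = 25; the multiples of 4 that are <= 25 are 4..24 -> 25 // 4 = 6 completed fragment(s).

Answer: 6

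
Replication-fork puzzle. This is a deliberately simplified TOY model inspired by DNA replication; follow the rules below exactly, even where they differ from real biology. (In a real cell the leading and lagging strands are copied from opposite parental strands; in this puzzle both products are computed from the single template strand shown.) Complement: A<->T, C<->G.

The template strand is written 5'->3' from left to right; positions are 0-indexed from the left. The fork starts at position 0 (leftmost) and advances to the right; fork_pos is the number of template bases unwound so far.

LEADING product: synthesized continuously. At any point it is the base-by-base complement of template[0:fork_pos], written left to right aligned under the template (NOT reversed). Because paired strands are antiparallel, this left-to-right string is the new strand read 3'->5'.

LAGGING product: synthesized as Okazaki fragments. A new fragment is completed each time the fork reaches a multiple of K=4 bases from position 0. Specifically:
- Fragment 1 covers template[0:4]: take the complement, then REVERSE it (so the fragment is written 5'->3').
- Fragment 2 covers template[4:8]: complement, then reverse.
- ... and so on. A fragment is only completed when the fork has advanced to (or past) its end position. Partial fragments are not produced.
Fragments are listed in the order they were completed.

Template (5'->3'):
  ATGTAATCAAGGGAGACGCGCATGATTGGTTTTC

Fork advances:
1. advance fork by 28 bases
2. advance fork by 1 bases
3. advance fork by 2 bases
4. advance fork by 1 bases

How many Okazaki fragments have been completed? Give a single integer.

Answer: 8

Derivation:
Step 1: advance 28 -> fork_pos = 0 + 28 = 28. Reached multiple(s) of 4: 4, 8, 12, 16, 20, 24, 28 -> fragments 1-7 completed (7 total).
Step 2: advance 1 -> fork_pos = 28 + 1 = 29. Next multiple of 4 is 32 (not reached); still 7 fragment(s).
Step 3: advance 2 -> fork_pos = 29 + 2 = 31. Next multiple of 4 is 32 (not reached); still 7 fragment(s).
Step 4: advance 1 -> fork_pos = 31 + 1 = 32. Reached multiple(s) of 4: 32 -> fragment 8 completed (8 total).
Check: final fork_pos = 32; the multiples of 4 that are <= 32 are 4..32 -> 32 // 4 = 8 completed fragment(s).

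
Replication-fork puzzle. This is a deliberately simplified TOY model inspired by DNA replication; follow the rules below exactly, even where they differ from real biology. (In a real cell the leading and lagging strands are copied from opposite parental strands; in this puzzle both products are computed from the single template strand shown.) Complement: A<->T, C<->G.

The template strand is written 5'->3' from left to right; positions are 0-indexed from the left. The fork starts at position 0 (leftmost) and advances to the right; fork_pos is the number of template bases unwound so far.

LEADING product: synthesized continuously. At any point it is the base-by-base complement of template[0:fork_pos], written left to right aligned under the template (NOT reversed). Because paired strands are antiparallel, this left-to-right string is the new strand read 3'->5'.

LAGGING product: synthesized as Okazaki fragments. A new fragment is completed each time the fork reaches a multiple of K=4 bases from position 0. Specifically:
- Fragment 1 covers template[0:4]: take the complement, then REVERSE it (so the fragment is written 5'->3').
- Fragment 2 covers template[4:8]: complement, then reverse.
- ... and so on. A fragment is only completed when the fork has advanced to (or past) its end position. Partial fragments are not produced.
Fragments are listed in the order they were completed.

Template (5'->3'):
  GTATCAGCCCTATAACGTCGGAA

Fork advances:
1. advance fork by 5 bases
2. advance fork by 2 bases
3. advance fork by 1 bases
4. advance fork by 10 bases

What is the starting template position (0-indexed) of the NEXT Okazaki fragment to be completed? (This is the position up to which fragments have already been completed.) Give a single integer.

Answer: 16

Derivation:
Step 1: advance 5 -> fork_pos = 0 + 5 = 5. Reached multiple(s) of 4: 4 -> fragment 1 completed (1 total).
Step 2: advance 2 -> fork_pos = 5 + 2 = 7. Next multiple of 4 is 8 (not reached); still 1 fragment(s).
Step 3: advance 1 -> fork_pos = 7 + 1 = 8. Reached multiple(s) of 4: 8 -> fragment 2 completed (2 total).
Step 4: advance 10 -> fork_pos = 8 + 10 = 18. Reached multiple(s) of 4: 12, 16 -> fragments 3-4 completed (4 total).
4 fragment(s) completed, covering template[0:16] (4 x 4 = 16). The next fragment, fragment 5, covers template[16:20], so it starts at position 16.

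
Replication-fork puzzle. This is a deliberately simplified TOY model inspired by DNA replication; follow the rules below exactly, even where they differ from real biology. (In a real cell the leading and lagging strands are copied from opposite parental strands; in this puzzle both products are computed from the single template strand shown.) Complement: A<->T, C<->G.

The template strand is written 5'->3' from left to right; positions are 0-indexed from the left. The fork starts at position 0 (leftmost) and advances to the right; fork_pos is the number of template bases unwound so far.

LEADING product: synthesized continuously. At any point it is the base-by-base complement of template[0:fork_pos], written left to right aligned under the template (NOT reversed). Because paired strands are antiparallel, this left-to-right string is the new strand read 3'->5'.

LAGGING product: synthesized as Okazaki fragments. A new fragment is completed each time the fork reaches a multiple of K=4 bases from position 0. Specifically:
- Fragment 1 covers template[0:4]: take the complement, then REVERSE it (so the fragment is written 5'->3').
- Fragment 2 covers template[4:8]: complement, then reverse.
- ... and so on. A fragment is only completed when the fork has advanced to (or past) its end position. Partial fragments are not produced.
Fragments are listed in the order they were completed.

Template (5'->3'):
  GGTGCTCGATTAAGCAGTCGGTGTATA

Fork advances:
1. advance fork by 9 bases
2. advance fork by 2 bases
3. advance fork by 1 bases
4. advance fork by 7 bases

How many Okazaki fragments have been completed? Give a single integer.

Answer: 4

Derivation:
Step 1: advance 9 -> fork_pos = 0 + 9 = 9. Reached multiple(s) of 4: 4, 8 -> fragments 1-2 completed (2 total).
Step 2: advance 2 -> fork_pos = 9 + 2 = 11. Next multiple of 4 is 12 (not reached); still 2 fragment(s).
Step 3: advance 1 -> fork_pos = 11 + 1 = 12. Reached multiple(s) of 4: 12 -> fragment 3 completed (3 total).
Step 4: advance 7 -> fork_pos = 12 + 7 = 19. Reached multiple(s) of 4: 16 -> fragment 4 completed (4 total).
Check: final fork_pos = 19; the multiples of 4 that are <= 19 are 4..16 -> 19 // 4 = 4 completed fragment(s).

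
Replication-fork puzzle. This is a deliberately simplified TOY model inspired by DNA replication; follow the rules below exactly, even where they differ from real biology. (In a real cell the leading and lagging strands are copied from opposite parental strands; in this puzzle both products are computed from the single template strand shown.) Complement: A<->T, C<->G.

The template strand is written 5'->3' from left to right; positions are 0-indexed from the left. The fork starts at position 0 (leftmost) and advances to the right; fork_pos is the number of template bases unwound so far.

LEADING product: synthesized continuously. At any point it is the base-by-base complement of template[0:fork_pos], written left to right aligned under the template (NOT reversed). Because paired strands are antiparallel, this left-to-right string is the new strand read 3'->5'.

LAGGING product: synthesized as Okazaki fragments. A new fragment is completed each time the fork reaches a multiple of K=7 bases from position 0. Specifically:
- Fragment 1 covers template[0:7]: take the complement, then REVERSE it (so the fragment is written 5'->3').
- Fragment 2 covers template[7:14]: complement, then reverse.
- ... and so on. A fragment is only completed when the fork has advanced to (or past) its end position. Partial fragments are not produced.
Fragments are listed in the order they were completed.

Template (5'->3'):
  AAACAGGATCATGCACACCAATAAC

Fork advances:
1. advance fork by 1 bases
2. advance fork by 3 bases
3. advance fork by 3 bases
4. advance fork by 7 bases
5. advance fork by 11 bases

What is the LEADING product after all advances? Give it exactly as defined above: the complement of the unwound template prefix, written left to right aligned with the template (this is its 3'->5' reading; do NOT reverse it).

Answer: TTTGTCCTAGTACGTGTGGTTATTG

Derivation:
Step 1: advance 1 -> fork_pos = 0 + 1 = 1.
Step 2: advance 3 -> fork_pos = 1 + 3 = 4.
Step 3: advance 3 -> fork_pos = 4 + 3 = 7.
Step 4: advance 7 -> fork_pos = 7 + 7 = 14.
Step 5: advance 11 -> fork_pos = 14 + 11 = 25.
Unwound prefix: template[0:25] = AAACAGGATCATGCACACCAATAAC
Complement it base by base (A<->T, C<->G), keeping left-to-right order:
  [0:5] AAACA -> TTTGT
  [5:10] GGATC -> CCTAG
  [10:15] ATGCA -> TACGT
  [15:20] CACCA -> GTGGT
  [20:25] ATAAC -> TATTG
Concatenate: TTTGTCCTAGTACGTGTGGTTATTG (length 25; written aligned with the template, i.e. 3'->5').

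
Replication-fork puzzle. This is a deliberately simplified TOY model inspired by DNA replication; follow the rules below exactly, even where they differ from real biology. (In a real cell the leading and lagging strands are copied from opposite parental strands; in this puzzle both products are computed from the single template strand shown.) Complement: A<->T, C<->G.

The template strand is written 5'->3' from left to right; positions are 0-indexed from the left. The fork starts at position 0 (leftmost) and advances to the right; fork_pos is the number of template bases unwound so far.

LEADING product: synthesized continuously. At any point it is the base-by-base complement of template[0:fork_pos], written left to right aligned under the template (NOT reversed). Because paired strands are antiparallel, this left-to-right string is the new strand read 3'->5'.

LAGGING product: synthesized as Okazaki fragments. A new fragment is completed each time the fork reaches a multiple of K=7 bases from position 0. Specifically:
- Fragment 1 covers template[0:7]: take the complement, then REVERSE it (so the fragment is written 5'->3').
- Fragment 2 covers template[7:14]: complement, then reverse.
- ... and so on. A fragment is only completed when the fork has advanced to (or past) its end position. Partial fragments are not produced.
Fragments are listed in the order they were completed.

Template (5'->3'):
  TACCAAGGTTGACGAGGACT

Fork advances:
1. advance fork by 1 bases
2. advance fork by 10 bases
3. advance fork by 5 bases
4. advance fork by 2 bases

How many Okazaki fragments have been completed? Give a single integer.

Step 1: advance 1 -> fork_pos = 0 + 1 = 1. Next multiple of 7 is 7 (not reached); still 0 fragment(s).
Step 2: advance 10 -> fork_pos = 1 + 10 = 11. Reached multiple(s) of 7: 7 -> fragment 1 completed (1 total).
Step 3: advance 5 -> fork_pos = 11 + 5 = 16. Reached multiple(s) of 7: 14 -> fragment 2 completed (2 total).
Step 4: advance 2 -> fork_pos = 16 + 2 = 18. Next multiple of 7 is 21 (not reached); still 2 fragment(s).
Check: final fork_pos = 18; the multiples of 7 that are <= 18 are 7..14 -> 18 // 7 = 2 completed fragment(s).

Answer: 2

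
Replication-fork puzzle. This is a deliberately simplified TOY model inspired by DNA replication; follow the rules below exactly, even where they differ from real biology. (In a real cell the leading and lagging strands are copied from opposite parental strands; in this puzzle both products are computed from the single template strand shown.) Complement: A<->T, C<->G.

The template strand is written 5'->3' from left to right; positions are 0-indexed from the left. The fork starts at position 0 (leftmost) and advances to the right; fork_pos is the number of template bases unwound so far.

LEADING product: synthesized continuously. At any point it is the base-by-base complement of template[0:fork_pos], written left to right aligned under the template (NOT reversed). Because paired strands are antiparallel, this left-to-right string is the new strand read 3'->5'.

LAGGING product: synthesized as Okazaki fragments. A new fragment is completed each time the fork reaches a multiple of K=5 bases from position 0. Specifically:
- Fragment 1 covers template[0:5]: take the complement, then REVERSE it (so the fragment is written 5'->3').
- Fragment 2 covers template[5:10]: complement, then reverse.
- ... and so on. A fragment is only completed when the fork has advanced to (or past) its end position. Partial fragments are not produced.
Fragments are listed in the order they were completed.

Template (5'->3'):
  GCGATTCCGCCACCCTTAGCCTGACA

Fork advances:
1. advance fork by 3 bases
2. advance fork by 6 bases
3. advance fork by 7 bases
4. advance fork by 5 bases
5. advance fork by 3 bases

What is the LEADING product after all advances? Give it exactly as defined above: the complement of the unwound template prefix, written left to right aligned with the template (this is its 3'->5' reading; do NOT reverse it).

Step 1: advance 3 -> fork_pos = 0 + 3 = 3.
Step 2: advance 6 -> fork_pos = 3 + 6 = 9.
Step 3: advance 7 -> fork_pos = 9 + 7 = 16.
Step 4: advance 5 -> fork_pos = 16 + 5 = 21.
Step 5: advance 3 -> fork_pos = 21 + 3 = 24.
Unwound prefix: template[0:24] = GCGATTCCGCCACCCTTAGCCTGA
Complement it base by base (A<->T, C<->G), keeping left-to-right order:
  [0:5] GCGAT -> CGCTA
  [5:10] TCCGC -> AGGCG
  [10:15] CACCC -> GTGGG
  [15:20] TTAGC -> AATCG
  [20:24] CTGA -> GACT
Concatenate: CGCTAAGGCGGTGGGAATCGGACT (length 24; written aligned with the template, i.e. 3'->5').

Answer: CGCTAAGGCGGTGGGAATCGGACT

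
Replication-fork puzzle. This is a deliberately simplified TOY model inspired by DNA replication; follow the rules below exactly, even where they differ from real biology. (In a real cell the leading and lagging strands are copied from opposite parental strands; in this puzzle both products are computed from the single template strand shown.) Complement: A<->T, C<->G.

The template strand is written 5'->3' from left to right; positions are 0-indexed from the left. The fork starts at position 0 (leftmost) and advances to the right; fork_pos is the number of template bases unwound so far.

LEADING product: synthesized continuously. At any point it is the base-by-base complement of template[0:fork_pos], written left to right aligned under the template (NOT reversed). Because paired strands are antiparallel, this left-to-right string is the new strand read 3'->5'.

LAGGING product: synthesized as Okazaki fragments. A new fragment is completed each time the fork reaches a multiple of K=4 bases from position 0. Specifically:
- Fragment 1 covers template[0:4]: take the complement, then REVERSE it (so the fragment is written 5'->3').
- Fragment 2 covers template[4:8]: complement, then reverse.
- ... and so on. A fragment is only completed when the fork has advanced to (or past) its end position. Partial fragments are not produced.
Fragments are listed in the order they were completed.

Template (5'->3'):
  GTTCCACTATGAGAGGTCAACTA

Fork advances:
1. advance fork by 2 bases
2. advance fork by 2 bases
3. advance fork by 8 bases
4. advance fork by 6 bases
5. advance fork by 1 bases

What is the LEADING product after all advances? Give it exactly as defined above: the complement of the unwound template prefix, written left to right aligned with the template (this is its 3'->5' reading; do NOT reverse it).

Answer: CAAGGTGATACTCTCCAGT

Derivation:
Step 1: advance 2 -> fork_pos = 0 + 2 = 2.
Step 2: advance 2 -> fork_pos = 2 + 2 = 4.
Step 3: advance 8 -> fork_pos = 4 + 8 = 12.
Step 4: advance 6 -> fork_pos = 12 + 6 = 18.
Step 5: advance 1 -> fork_pos = 18 + 1 = 19.
Unwound prefix: template[0:19] = GTTCCACTATGAGAGGTCA
Complement it base by base (A<->T, C<->G), keeping left-to-right order:
  [0:5] GTTCC -> CAAGG
  [5:10] ACTAT -> TGATA
  [10:15] GAGAG -> CTCTC
  [15:19] GTCA -> CAGT
Concatenate: CAAGGTGATACTCTCCAGT (length 19; written aligned with the template, i.e. 3'->5').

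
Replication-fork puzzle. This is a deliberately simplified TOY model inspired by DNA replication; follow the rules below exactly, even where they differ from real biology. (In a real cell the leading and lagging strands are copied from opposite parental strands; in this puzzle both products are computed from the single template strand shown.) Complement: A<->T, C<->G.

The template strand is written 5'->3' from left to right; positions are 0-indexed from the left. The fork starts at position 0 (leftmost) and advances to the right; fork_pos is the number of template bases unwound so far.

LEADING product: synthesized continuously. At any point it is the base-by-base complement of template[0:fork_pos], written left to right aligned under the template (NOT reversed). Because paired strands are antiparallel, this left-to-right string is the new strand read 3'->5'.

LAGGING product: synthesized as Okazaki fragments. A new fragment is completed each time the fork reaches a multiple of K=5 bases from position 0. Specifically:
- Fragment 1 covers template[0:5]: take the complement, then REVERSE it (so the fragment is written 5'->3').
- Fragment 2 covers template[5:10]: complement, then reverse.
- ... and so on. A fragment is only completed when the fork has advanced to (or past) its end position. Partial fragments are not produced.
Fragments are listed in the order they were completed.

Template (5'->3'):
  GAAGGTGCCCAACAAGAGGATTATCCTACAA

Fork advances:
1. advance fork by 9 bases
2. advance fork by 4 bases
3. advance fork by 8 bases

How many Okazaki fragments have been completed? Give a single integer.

Step 1: advance 9 -> fork_pos = 0 + 9 = 9. Reached multiple(s) of 5: 5 -> fragment 1 completed (1 total).
Step 2: advance 4 -> fork_pos = 9 + 4 = 13. Reached multiple(s) of 5: 10 -> fragment 2 completed (2 total).
Step 3: advance 8 -> fork_pos = 13 + 8 = 21. Reached multiple(s) of 5: 15, 20 -> fragments 3-4 completed (4 total).
Check: final fork_pos = 21; the multiples of 5 that are <= 21 are 5..20 -> 21 // 5 = 4 completed fragment(s).

Answer: 4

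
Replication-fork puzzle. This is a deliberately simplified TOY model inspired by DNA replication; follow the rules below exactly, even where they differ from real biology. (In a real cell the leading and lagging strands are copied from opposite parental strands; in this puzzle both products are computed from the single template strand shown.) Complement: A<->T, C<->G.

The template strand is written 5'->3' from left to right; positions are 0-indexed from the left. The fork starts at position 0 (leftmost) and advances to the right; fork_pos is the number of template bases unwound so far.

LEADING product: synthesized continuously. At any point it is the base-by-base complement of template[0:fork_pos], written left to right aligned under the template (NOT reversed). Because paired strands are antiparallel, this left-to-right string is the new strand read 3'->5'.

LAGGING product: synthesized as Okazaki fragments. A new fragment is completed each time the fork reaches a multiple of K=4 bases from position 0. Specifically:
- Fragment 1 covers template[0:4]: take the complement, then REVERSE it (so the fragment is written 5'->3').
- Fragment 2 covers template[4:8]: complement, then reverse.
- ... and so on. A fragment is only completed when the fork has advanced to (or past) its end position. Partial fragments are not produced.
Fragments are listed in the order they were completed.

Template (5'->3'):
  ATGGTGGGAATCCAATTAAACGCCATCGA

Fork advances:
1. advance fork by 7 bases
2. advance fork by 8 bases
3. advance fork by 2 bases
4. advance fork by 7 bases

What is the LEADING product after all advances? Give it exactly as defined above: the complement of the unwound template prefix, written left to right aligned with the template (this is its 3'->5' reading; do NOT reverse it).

Step 1: advance 7 -> fork_pos = 0 + 7 = 7.
Step 2: advance 8 -> fork_pos = 7 + 8 = 15.
Step 3: advance 2 -> fork_pos = 15 + 2 = 17.
Step 4: advance 7 -> fork_pos = 17 + 7 = 24.
Unwound prefix: template[0:24] = ATGGTGGGAATCCAATTAAACGCC
Complement it base by base (A<->T, C<->G), keeping left-to-right order:
  [0:5] ATGGT -> TACCA
  [5:10] GGGAA -> CCCTT
  [10:15] TCCAA -> AGGTT
  [15:20] TTAAA -> AATTT
  [20:24] CGCC -> GCGG
Concatenate: TACCACCCTTAGGTTAATTTGCGG (length 24; written aligned with the template, i.e. 3'->5').

Answer: TACCACCCTTAGGTTAATTTGCGG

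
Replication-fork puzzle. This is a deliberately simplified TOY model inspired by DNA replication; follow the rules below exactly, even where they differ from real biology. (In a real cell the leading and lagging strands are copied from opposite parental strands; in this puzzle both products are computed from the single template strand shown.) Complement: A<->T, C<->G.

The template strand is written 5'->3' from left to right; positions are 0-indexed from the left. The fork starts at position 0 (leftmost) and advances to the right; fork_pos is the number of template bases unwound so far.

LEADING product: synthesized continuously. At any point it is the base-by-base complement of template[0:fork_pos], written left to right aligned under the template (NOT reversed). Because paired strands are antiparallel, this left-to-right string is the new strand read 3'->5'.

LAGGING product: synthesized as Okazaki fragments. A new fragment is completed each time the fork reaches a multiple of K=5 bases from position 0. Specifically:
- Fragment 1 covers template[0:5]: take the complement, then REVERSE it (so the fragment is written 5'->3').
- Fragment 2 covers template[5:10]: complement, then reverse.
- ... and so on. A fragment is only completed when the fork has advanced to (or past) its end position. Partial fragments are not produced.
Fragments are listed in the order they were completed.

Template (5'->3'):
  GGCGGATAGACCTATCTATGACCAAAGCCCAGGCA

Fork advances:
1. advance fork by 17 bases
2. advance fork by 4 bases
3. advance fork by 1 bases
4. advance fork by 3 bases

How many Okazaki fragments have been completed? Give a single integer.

Answer: 5

Derivation:
Step 1: advance 17 -> fork_pos = 0 + 17 = 17. Reached multiple(s) of 5: 5, 10, 15 -> fragments 1-3 completed (3 total).
Step 2: advance 4 -> fork_pos = 17 + 4 = 21. Reached multiple(s) of 5: 20 -> fragment 4 completed (4 total).
Step 3: advance 1 -> fork_pos = 21 + 1 = 22. Next multiple of 5 is 25 (not reached); still 4 fragment(s).
Step 4: advance 3 -> fork_pos = 22 + 3 = 25. Reached multiple(s) of 5: 25 -> fragment 5 completed (5 total).
Check: final fork_pos = 25; the multiples of 5 that are <= 25 are 5..25 -> 25 // 5 = 5 completed fragment(s).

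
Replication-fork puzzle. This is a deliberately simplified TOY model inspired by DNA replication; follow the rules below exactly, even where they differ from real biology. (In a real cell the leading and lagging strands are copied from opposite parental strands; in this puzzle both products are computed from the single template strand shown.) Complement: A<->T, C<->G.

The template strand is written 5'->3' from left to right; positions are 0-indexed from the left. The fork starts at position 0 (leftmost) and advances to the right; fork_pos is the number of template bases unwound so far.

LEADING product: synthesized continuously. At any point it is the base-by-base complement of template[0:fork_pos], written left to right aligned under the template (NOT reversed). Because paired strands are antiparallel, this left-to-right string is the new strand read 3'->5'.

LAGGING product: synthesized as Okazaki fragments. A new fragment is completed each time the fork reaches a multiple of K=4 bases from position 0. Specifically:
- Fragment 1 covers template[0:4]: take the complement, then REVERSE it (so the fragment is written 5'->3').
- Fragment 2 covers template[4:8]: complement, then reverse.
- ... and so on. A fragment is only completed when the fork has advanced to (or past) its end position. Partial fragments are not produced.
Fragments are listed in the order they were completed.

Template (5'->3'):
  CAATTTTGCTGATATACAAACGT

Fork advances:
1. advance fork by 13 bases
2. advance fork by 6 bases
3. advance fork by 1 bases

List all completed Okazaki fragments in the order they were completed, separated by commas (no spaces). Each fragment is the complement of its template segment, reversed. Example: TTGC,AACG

Step 1: advance 13 -> fork_pos = 0 + 13 = 13. Reached multiple(s) of 4: 4, 8, 12 -> fragments 1-3 completed (3 total).
Step 2: advance 6 -> fork_pos = 13 + 6 = 19. Reached multiple(s) of 4: 16 -> fragment 4 completed (4 total).
Step 3: advance 1 -> fork_pos = 19 + 1 = 20. Reached multiple(s) of 4: 20 -> fragment 5 completed (5 total).
Final fork_pos = 20, so 5 fragment(s) are complete. Build each: template segment -> complement -> reverse.
Fragment 1: template[0:4] = CAAT -> complement GTTA -> reversed ATTG
Fragment 2: template[4:8] = TTTG -> complement AAAC -> reversed CAAA
Fragment 3: template[8:12] = CTGA -> complement GACT -> reversed TCAG
Fragment 4: template[12:16] = TATA -> complement ATAT -> reversed TATA
Fragment 5: template[16:20] = CAAA -> complement GTTT -> reversed TTTG

Answer: ATTG,CAAA,TCAG,TATA,TTTG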